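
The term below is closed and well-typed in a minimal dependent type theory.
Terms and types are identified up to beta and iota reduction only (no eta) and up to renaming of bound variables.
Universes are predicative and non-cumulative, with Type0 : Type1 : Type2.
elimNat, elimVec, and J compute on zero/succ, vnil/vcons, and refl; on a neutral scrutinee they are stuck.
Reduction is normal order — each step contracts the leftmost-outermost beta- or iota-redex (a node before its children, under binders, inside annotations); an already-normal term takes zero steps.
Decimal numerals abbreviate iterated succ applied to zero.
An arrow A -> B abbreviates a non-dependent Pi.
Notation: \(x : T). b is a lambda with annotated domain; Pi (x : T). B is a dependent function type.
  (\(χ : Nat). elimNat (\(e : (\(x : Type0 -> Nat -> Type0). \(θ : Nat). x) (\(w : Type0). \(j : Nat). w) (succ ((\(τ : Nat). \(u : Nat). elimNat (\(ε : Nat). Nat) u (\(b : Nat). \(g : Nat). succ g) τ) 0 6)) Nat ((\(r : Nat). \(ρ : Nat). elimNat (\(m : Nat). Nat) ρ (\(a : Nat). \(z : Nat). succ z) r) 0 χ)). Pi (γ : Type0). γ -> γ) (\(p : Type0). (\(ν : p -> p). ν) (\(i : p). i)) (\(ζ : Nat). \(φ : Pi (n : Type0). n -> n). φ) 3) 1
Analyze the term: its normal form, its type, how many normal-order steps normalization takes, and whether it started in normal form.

reduced normal form:
  \(χ : Type0). \(e : χ). e
inferred type:
  Pi (χ : Type0). χ -> χ
steps to reach normal form (normal order): 12
started in normal form: no
first contracted redex: a beta-redex


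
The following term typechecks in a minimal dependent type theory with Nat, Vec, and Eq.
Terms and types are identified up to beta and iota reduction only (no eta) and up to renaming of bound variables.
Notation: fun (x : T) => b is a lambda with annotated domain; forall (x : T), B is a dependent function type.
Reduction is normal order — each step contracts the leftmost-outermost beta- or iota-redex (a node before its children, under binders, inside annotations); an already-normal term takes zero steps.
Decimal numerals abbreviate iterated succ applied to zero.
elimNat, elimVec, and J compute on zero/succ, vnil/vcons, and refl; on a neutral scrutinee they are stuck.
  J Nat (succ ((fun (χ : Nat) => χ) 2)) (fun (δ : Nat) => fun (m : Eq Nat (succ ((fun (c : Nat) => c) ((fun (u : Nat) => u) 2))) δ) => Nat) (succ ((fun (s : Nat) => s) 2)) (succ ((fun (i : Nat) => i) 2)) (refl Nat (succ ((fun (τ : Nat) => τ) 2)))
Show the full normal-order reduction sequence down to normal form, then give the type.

normal-order reduction sequence:
  J Nat (succ ((fun (χ : Nat) => χ) 2)) (fun (δ : Nat) => fun (m : Eq Nat (succ ((fun (c : Nat) => c) ((fun (u : Nat) => u) 2))) δ) => Nat) (succ ((fun (s : Nat) => s) 2)) (succ ((fun (i : Nat) => i) 2)) (refl Nat (succ ((fun (τ : Nat) => τ) 2)))
  ~> succ ((fun (χ : Nat) => χ) 2)
  ~> 3
the term's type:
  Nat


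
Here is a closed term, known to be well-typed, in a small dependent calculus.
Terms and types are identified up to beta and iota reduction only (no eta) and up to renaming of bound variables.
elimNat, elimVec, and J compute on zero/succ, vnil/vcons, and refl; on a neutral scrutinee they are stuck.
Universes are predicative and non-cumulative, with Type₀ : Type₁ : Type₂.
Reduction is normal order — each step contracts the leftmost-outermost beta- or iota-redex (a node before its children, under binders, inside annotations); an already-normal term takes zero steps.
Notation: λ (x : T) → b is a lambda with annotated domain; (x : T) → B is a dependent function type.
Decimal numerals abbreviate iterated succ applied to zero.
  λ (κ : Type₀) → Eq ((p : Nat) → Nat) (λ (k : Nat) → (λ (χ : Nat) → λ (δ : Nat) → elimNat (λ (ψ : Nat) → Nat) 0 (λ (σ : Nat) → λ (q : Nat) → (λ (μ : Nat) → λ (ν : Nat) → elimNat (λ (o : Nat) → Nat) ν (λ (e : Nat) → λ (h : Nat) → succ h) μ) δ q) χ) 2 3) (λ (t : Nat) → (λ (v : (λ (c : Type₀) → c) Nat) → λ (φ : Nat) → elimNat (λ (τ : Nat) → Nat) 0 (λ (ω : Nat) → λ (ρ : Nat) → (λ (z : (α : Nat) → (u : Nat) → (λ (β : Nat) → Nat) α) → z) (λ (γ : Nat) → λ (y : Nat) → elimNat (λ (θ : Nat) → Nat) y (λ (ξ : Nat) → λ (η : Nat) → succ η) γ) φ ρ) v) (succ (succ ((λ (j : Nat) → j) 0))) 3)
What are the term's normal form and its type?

resulting normal form:
  λ (κ : Type₀) → Eq ((p : Nat) → Nat) (λ (k : Nat) → 6) (λ (χ : Nat) → 6)
inferred type:
  (κ : Type₀) → Type₀
observation: the term reaches its normal form after 82 normal-order steps.


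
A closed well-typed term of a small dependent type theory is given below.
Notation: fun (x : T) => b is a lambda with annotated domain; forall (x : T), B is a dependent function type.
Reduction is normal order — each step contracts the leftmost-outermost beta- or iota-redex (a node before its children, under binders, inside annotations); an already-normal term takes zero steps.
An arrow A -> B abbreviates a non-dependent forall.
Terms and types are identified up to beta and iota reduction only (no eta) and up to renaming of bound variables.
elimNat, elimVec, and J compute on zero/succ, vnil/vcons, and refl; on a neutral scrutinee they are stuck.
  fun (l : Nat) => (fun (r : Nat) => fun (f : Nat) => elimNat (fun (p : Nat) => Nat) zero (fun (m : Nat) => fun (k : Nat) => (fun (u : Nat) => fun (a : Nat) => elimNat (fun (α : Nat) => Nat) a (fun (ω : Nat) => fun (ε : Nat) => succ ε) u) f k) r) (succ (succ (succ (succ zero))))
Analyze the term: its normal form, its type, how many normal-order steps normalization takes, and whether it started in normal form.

normal form:
  fun (l : Nat) => fun (r : Nat) => elimNat (fun (f : Nat) => Nat) (elimNat (fun (p : Nat) => Nat) (elimNat (fun (m : Nat) => Nat) (elimNat (fun (k : Nat) => Nat) zero (fun (u : Nat) => fun (a : Nat) => succ a) r) (fun (α : Nat) => fun (ω : Nat) => succ ω) r) (fun (ε : Nat) => fun (γ : Nat) => succ γ) r) (fun (j : Nat) => fun (κ : Nat) => succ κ) r
the term's type:
  Nat -> Nat -> Nat
reduction steps (normal order): 22
started in normal form: no
first redex: a beta-redex


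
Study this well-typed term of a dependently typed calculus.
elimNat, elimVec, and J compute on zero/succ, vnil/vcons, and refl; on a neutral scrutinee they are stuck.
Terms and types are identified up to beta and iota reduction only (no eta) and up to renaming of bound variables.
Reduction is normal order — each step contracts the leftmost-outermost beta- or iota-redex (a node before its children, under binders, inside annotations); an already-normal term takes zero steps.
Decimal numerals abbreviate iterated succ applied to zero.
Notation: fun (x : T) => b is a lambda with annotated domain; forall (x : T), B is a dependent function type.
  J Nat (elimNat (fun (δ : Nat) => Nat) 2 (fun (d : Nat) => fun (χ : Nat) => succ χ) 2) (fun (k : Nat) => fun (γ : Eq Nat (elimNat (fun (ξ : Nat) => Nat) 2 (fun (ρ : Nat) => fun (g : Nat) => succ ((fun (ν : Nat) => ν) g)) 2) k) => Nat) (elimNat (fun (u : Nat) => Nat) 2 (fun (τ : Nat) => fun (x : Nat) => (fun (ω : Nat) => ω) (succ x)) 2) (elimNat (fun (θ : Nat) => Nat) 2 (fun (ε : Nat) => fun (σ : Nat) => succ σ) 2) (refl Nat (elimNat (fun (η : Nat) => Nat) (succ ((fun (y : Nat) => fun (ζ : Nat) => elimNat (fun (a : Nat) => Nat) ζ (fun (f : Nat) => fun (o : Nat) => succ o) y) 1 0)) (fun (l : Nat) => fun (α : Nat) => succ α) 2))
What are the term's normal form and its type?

reduced normal form:
  4
inferred type:
  Nat
observation: normalization takes exactly 10 steps under the normal-order strategy.


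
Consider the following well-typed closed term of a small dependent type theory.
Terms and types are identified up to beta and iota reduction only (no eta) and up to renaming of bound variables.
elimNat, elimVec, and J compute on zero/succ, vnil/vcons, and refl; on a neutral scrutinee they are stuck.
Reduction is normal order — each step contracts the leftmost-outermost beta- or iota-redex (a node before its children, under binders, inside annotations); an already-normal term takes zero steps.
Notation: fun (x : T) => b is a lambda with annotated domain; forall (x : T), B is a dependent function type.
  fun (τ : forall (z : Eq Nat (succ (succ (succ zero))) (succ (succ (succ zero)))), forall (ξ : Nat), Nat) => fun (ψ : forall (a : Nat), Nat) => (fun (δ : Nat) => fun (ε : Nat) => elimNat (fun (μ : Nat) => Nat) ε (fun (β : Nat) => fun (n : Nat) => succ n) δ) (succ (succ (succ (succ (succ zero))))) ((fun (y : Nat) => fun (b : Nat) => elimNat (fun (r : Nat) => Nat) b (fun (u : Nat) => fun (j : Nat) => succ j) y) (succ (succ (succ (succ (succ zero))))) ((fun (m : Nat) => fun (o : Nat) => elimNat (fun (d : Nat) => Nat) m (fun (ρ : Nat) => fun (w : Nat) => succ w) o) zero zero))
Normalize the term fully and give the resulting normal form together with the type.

reduced normal form:
  fun (τ : forall (z : Eq Nat (succ (succ (succ zero))) (succ (succ (succ zero)))), forall (ξ : Nat), Nat) => fun (ψ : forall (a : Nat), Nat) => succ (succ (succ (succ (succ (succ (succ (succ (succ (succ zero)))))))))
inferred type:
  forall (τ : forall (z : Eq Nat (succ (succ (succ zero))) (succ (succ (succ zero)))), forall (ξ : Nat), Nat), forall (ψ : forall (a : Nat), Nat), Nat
observation: the term reaches its normal form after 39 normal-order steps.


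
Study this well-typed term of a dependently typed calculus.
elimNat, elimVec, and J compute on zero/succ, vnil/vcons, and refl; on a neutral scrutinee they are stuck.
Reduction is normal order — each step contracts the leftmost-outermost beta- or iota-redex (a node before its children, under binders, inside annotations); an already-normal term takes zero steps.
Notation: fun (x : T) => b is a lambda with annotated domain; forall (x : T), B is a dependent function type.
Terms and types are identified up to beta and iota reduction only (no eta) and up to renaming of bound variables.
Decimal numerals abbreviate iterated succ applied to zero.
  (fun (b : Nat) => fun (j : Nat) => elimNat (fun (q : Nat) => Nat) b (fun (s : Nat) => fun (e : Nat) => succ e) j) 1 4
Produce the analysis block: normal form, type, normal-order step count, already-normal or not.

normal form:
  5
the term's type:
  Nat
reduction steps (normal order): 15
term was already normal: no
first contracted redex: a beta-redex


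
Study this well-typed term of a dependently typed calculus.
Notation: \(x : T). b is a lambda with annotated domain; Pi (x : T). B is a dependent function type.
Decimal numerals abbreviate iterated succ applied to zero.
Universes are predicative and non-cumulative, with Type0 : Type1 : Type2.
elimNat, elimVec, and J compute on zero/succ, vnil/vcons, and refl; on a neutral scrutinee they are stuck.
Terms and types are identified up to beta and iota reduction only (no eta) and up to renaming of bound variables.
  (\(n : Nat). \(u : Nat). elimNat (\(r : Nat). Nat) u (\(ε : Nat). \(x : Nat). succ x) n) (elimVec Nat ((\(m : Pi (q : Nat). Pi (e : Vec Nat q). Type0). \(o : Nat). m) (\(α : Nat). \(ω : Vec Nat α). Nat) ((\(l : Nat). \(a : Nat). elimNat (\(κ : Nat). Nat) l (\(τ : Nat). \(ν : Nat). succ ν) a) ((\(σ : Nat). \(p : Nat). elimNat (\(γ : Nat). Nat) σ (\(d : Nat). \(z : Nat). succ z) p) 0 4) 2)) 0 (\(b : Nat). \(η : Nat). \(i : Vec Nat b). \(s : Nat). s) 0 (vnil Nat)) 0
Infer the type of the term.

the term's type:
  Nat


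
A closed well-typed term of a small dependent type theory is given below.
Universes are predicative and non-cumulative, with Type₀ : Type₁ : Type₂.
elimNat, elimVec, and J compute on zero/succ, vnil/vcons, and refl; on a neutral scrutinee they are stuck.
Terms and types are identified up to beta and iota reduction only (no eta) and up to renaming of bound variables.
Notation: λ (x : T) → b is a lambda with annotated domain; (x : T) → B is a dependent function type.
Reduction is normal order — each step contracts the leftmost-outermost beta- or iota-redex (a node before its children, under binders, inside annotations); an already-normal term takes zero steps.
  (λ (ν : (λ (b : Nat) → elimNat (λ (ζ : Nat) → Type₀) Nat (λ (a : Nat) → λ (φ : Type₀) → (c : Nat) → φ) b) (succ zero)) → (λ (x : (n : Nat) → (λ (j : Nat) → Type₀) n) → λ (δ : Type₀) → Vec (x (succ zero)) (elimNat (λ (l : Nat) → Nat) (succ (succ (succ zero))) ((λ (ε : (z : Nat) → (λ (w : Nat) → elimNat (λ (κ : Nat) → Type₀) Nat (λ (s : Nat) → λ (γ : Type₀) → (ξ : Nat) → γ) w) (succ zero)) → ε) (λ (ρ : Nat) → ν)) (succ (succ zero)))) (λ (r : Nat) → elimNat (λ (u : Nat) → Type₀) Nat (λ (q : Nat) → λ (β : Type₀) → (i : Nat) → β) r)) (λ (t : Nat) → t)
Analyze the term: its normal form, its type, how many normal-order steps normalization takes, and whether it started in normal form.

reduced normal form:
  λ (ν : Type₀) → Vec ((b : Nat) → Nat) (succ (succ (succ zero)))
type:
  (ν : Type₀) → Type₀
steps to reach normal form (normal order): 16
already normal: no
first contracted redex: a beta-redex


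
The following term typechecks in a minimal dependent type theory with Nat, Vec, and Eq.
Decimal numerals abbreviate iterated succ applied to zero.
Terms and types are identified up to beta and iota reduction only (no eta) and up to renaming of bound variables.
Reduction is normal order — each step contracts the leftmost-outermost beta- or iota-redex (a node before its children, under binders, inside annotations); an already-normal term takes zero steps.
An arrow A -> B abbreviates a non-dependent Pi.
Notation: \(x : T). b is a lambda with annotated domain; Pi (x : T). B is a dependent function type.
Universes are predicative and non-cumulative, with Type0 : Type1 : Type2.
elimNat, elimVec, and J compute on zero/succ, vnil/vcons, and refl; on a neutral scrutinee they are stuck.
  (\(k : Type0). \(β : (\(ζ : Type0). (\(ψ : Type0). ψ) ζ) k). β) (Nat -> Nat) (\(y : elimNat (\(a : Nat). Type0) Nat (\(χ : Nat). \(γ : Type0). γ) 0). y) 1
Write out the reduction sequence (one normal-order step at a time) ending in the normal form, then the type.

normal-order reduction:
  (\(k : Type0). \(β : (\(ζ : Type0). (\(ψ : Type0). ψ) ζ) k). β) (Nat -> Nat) (\(y : elimNat (\(a : Nat). Type0) Nat (\(χ : Nat). \(γ : Type0). γ) 0). y) 1
  ~> (\(k : (\(β : Type0). (\(ζ : Type0). ζ) β) (Nat -> Nat)). k) (\(ψ : elimNat (\(y : Nat). Type0) Nat (\(a : Nat). \(χ : Type0). χ) 0). ψ) 1
  ~> (\(k : elimNat (\(β : Nat). Type0) Nat (\(ζ : Nat). \(ψ : Type0). ψ) 0). k) 1
  ~> 1
type:
  Nat


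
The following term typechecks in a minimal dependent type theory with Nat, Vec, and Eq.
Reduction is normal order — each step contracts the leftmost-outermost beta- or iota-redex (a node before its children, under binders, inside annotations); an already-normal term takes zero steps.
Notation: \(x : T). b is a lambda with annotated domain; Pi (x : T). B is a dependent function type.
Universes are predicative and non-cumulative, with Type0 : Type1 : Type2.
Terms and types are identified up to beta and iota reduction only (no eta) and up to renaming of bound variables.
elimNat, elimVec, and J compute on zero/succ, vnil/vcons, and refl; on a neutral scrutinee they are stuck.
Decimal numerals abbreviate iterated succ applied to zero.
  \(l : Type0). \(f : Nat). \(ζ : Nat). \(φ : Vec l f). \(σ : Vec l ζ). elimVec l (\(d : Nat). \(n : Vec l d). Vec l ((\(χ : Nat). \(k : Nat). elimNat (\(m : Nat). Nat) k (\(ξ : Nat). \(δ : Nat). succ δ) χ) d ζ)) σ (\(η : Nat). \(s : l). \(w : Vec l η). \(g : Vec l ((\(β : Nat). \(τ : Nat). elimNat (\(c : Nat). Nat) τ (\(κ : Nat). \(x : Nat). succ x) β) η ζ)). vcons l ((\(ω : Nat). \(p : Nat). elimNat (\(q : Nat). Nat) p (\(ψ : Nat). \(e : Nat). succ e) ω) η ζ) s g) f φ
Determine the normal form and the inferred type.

reduced normal form:
  \(l : Type0). \(f : Nat). \(ζ : Nat). \(φ : Vec l f). \(σ : Vec l ζ). elimVec l (\(d : Nat). \(n : Vec l d). Vec l (elimNat (\(χ : Nat). Nat) ζ (\(k : Nat). \(m : Nat). succ m) d)) σ (\(ξ : Nat). \(δ : l). \(η : Vec l ξ). \(s : Vec l (elimNat (\(w : Nat). Nat) ζ (\(g : Nat). \(β : Nat). succ β) ξ)). vcons l (elimNat (\(τ : Nat). Nat) ζ (\(c : Nat). \(κ : Nat). succ κ) ξ) δ s) f φ
inferred type:
  Pi (l : Type0). Pi (f : Nat). Pi (ζ : Nat). Pi (φ : Vec l f). Pi (σ : Vec l ζ). Vec l (elimNat (\(d : Nat). Nat) ζ (\(n : Nat). \(χ : Nat). succ χ) f)


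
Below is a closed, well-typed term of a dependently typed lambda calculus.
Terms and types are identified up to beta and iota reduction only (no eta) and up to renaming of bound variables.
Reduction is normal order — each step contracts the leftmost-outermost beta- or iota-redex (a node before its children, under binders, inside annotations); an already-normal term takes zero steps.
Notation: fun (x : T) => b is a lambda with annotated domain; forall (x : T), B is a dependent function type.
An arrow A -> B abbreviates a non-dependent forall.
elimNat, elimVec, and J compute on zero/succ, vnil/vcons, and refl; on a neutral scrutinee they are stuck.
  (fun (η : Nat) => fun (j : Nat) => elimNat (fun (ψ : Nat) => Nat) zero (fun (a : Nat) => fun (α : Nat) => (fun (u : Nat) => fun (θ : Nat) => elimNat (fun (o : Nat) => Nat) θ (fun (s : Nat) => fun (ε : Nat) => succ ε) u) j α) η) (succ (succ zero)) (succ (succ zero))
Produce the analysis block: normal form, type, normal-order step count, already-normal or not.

resulting normal form:
  succ (succ (succ (succ zero)))
the term's type:
  Nat
reduction steps (normal order): 27
term was already normal: no
first contracted redex: a beta-redex


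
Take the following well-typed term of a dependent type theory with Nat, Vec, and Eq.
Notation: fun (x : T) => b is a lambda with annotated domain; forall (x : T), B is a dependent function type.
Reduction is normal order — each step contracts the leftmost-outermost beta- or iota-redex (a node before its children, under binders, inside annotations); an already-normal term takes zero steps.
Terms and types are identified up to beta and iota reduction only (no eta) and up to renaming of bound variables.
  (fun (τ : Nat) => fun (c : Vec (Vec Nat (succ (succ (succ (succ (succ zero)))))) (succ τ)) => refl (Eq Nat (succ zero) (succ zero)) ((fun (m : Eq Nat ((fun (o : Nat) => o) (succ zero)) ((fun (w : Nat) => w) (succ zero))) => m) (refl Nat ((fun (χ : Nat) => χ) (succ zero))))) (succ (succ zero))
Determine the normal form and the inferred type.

resulting normal form:
  fun (τ : Vec (Vec Nat (succ (succ (succ (succ (succ zero)))))) (succ (succ (succ zero)))) => refl (Eq Nat (succ zero) (succ zero)) (refl Nat (succ zero))
type:
  forall (τ : Vec (Vec Nat (succ (succ (succ (succ (succ zero)))))) (succ (succ (succ zero)))), Eq (Eq Nat (succ zero) (succ zero)) (refl Nat (succ zero)) (refl Nat (succ zero))


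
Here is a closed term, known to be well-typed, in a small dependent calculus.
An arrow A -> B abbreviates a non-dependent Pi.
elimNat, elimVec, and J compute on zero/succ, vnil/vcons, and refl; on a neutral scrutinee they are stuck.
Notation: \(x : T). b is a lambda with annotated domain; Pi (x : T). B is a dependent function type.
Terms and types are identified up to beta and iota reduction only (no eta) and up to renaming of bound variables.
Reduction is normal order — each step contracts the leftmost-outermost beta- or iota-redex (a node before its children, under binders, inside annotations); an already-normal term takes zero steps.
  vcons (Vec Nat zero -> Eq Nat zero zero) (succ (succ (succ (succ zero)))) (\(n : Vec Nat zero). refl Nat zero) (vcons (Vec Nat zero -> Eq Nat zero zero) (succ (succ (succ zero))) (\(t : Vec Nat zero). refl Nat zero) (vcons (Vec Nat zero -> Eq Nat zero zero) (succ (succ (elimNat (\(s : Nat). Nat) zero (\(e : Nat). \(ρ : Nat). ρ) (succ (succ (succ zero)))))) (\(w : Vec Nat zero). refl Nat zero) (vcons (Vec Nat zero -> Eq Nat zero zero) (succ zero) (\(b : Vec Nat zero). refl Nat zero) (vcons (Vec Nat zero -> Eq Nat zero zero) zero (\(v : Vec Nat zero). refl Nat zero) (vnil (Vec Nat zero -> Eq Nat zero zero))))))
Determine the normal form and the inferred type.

normal form:
  vcons (Vec Nat zero -> Eq Nat zero zero) (succ (succ (succ (succ zero)))) (\(n : Vec Nat zero). refl Nat zero) (vcons (Vec Nat zero -> Eq Nat zero zero) (succ (succ (succ zero))) (\(t : Vec Nat zero). refl Nat zero) (vcons (Vec Nat zero -> Eq Nat zero zero) (succ (succ zero)) (\(s : Vec Nat zero). refl Nat zero) (vcons (Vec Nat zero -> Eq Nat zero zero) (succ zero) (\(e : Vec Nat zero). refl Nat zero) (vcons (Vec Nat zero -> Eq Nat zero zero) zero (\(ρ : Vec Nat zero). refl Nat zero) (vnil (Vec Nat zero -> Eq Nat zero zero))))))
inferred type:
  Vec (Vec Nat zero -> Eq Nat zero zero) (succ (succ (succ (succ (succ zero)))))


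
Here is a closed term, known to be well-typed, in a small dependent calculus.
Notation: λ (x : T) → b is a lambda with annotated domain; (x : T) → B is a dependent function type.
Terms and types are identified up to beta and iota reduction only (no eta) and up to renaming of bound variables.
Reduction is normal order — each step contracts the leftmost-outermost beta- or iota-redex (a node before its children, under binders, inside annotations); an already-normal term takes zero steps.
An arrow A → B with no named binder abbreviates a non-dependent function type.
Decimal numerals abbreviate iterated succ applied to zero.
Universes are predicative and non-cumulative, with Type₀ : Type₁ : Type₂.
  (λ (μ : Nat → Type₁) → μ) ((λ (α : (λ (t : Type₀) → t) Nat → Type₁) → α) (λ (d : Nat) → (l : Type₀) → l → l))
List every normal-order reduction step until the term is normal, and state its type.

normal-order reduction sequence:
  (λ (μ : Nat → Type₁) → μ) ((λ (α : (λ (t : Type₀) → t) Nat → Type₁) → α) (λ (d : Nat) → (l : Type₀) → l → l))
  ~> (λ (μ : (λ (α : Type₀) → α) Nat → Type₁) → μ) (λ (t : Nat) → (d : Type₀) → d → d)
  ~> λ (μ : Nat) → (α : Type₀) → α → α
inferred type:
  Nat → Type₁


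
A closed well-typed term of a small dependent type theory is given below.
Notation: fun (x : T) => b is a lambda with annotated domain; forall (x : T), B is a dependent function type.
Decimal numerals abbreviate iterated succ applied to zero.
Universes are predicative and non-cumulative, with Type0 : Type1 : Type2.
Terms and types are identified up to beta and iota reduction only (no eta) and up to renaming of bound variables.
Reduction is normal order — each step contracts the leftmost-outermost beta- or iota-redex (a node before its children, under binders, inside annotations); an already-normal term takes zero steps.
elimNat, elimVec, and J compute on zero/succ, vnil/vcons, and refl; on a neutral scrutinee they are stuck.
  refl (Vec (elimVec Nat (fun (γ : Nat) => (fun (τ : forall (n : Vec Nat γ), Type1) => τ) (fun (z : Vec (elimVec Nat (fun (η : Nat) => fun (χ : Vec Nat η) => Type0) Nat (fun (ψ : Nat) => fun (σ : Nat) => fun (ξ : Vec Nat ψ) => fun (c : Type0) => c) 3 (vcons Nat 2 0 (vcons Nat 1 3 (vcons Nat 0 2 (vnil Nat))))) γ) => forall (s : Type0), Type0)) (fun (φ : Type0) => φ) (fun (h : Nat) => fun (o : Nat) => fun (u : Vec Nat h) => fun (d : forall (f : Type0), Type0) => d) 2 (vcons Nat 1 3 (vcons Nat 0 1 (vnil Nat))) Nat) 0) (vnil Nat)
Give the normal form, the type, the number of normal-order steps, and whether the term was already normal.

resulting normal form:
  refl (Vec Nat 0) (vnil Nat)
type:
  Eq (Vec Nat 0) (vnil Nat) (vnil Nat)
reduction steps (normal order): 12
started in normal form: no
first contracted redex: an elimVec iota-redex


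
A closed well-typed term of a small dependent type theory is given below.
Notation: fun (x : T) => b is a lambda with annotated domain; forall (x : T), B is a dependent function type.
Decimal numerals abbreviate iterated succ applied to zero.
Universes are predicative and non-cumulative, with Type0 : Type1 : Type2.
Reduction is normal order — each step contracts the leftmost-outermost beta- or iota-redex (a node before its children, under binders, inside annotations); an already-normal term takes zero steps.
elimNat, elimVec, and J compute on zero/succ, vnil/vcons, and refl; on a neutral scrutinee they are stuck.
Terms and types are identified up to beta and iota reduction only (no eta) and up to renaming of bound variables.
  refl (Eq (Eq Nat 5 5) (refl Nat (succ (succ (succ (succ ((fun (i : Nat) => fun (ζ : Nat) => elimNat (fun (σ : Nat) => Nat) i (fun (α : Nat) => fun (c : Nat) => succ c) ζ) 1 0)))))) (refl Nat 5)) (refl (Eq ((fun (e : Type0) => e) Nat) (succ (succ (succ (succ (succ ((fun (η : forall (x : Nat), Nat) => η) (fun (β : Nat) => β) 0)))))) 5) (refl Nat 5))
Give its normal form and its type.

normal form:
  refl (Eq (Eq Nat 5 5) (refl Nat 5) (refl Nat 5)) (refl (Eq Nat 5 5) (refl Nat 5))
the term's type:
  Eq (Eq (Eq Nat 5 5) (refl Nat 5) (refl Nat 5)) (refl (Eq Nat 5 5) (refl Nat 5)) (refl (Eq Nat 5 5) (refl Nat 5))


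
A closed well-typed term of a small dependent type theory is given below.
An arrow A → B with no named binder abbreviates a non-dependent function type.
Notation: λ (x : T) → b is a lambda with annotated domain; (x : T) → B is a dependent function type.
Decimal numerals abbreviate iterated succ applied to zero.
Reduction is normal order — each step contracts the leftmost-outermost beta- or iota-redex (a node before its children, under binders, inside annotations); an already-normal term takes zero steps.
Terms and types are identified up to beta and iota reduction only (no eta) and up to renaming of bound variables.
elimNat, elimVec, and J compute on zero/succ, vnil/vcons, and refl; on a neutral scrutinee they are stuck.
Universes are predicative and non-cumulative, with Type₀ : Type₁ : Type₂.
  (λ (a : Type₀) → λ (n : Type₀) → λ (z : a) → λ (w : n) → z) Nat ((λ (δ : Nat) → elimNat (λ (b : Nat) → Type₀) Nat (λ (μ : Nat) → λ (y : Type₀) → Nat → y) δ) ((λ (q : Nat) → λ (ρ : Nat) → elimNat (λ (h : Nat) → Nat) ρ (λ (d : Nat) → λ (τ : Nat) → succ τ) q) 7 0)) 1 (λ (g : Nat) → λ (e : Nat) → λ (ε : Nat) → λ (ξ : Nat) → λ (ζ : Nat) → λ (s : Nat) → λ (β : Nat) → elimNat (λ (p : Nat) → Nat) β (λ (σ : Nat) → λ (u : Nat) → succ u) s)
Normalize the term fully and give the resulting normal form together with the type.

normal form:
  1
type:
  Nat


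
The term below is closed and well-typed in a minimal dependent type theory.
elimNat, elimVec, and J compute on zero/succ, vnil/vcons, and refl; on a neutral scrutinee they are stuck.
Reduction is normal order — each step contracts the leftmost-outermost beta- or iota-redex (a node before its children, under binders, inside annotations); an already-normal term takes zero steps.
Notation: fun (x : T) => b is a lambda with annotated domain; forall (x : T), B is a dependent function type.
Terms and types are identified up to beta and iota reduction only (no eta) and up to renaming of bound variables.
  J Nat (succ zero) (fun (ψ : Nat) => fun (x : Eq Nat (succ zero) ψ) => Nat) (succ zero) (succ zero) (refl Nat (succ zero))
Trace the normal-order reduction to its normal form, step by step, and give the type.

normal-order reduction:
  J Nat (succ zero) (fun (ψ : Nat) => fun (x : Eq Nat (succ zero) ψ) => Nat) (succ zero) (succ zero) (refl Nat (succ zero))
  ~> succ zero
the term's type:
  Nat


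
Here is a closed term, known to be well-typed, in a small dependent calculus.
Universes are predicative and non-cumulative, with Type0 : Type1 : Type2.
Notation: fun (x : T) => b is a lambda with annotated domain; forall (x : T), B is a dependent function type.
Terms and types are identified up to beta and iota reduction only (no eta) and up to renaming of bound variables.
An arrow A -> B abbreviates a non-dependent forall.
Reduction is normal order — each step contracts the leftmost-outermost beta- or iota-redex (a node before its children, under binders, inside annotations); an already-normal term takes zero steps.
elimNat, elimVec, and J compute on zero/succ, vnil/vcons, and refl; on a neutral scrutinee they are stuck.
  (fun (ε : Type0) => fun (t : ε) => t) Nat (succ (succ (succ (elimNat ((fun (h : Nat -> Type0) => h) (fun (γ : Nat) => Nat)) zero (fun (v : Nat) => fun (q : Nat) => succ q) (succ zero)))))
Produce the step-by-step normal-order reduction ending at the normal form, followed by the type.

normal-order reduction:
  (fun (ε : Type0) => fun (t : ε) => t) Nat (succ (succ (succ (elimNat ((fun (h : Nat -> Type0) => h) (fun (γ : Nat) => Nat)) zero (fun (v : Nat) => fun (q : Nat) => succ q) (succ zero)))))
  ~> (fun (ε : Nat) => ε) (succ (succ (succ (elimNat ((fun (t : Nat -> Type0) => t) (fun (h : Nat) => Nat)) zero (fun (γ : Nat) => fun (v : Nat) => succ v) (succ zero)))))
  ~> succ (succ (succ (elimNat ((fun (ε : Nat -> Type0) => ε) (fun (t : Nat) => Nat)) zero (fun (h : Nat) => fun (γ : Nat) => succ γ) (succ zero))))
  ~> succ (succ (succ ((fun (ε : Nat) => fun (t : Nat) => succ t) zero (elimNat ((fun (h : Nat -> Type0) => h) (fun (γ : Nat) => Nat)) zero (fun (v : Nat) => fun (q : Nat) => succ q) zero))))
  ~> succ (succ (succ ((fun (ε : Nat) => succ ε) (elimNat ((fun (t : Nat -> Type0) => t) (fun (h : Nat) => Nat)) zero (fun (γ : Nat) => fun (v : Nat) => succ v) zero))))
  ~> succ (succ (succ (succ (elimNat ((fun (ε : Nat -> Type0) => ε) (fun (t : Nat) => Nat)) zero (fun (h : Nat) => fun (γ : Nat) => succ γ) zero))))
  ~> succ (succ (succ (succ zero)))
inferred type:
  Nat


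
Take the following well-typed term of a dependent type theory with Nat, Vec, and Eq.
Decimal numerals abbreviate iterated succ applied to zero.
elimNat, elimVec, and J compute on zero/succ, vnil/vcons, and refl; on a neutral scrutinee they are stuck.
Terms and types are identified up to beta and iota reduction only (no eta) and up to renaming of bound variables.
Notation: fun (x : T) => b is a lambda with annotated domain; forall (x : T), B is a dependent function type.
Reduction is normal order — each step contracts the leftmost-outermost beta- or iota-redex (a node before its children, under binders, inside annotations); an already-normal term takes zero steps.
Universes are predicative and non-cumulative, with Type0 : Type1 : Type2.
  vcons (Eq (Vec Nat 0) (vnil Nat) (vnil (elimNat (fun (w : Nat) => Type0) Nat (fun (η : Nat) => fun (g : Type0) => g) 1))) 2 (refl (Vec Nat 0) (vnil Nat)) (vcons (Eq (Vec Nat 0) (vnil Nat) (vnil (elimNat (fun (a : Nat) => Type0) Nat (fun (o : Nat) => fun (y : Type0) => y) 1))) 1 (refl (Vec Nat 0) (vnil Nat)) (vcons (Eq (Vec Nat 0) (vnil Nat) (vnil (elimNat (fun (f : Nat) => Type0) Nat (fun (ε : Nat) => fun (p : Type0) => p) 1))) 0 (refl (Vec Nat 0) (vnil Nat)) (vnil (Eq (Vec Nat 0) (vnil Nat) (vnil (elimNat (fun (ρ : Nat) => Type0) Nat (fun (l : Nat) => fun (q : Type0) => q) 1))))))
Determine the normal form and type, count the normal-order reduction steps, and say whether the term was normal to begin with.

resulting normal form:
  vcons (Eq (Vec Nat 0) (vnil Nat) (vnil Nat)) 2 (refl (Vec Nat 0) (vnil Nat)) (vcons (Eq (Vec Nat 0) (vnil Nat) (vnil Nat)) 1 (refl (Vec Nat 0) (vnil Nat)) (vcons (Eq (Vec Nat 0) (vnil Nat) (vnil Nat)) 0 (refl (Vec Nat 0) (vnil Nat)) (vnil (Eq (Vec Nat 0) (vnil Nat) (vnil Nat)))))
inferred type:
  Vec (Eq (Vec Nat 0) (vnil Nat) (vnil Nat)) 3
steps to reach normal form (normal order): 16
already normal: no
first redex: an elimNat iota-redex


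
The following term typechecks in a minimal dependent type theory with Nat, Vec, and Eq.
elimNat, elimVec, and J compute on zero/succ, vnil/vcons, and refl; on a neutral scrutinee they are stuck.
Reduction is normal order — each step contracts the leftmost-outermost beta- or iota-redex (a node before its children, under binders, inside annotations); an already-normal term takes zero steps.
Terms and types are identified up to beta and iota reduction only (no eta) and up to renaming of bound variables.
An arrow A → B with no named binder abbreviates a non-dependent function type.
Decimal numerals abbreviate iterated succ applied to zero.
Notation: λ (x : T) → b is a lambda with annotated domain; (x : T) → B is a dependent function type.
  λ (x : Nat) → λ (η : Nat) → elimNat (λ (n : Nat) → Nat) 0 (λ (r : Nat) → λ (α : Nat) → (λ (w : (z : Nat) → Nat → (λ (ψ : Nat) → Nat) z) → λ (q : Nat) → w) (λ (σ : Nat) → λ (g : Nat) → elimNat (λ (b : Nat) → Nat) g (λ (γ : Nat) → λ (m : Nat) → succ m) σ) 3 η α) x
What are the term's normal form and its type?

normal form:
  λ (x : Nat) → λ (η : Nat) → elimNat (λ (n : Nat) → Nat) 0 (λ (r : Nat) → λ (α : Nat) → elimNat (λ (w : Nat) → Nat) α (λ (z : Nat) → λ (ψ : Nat) → succ ψ) η) x
the term's type:
  Nat → Nat → Nat
observation: 4 normal-order steps separate the term from its normal form.


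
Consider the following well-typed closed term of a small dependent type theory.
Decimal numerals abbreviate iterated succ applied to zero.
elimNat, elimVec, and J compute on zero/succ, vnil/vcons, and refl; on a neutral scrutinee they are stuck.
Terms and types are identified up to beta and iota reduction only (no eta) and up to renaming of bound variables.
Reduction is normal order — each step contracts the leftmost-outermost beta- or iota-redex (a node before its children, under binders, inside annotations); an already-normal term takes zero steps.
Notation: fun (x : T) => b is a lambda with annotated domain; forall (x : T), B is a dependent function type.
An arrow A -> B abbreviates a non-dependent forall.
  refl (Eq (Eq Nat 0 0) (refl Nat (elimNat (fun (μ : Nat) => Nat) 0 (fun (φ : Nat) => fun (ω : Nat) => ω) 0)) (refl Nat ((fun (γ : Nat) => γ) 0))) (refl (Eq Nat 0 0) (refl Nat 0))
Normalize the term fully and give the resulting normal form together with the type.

normal form:
  refl (Eq (Eq Nat 0 0) (refl Nat 0) (refl Nat 0)) (refl (Eq Nat 0 0) (refl Nat 0))
type:
  Eq (Eq (Eq Nat 0 0) (refl Nat 0) (refl Nat 0)) (refl (Eq Nat 0 0) (refl Nat 0)) (refl (Eq Nat 0 0) (refl Nat 0))


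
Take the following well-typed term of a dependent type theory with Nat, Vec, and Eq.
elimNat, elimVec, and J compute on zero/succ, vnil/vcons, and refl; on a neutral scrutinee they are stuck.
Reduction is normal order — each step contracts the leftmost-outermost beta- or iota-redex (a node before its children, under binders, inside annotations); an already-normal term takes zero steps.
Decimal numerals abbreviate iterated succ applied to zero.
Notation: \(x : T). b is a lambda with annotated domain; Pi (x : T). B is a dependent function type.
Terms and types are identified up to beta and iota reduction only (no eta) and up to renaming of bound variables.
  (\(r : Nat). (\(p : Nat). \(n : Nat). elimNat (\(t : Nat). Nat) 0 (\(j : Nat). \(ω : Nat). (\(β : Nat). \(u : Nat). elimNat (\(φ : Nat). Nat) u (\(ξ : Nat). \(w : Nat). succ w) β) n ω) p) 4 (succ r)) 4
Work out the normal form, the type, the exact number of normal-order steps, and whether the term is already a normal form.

normal form:
  20
the term's type:
  Nat
steps to reach normal form (normal order): 88
started in normal form: no
first redex: a beta-redex


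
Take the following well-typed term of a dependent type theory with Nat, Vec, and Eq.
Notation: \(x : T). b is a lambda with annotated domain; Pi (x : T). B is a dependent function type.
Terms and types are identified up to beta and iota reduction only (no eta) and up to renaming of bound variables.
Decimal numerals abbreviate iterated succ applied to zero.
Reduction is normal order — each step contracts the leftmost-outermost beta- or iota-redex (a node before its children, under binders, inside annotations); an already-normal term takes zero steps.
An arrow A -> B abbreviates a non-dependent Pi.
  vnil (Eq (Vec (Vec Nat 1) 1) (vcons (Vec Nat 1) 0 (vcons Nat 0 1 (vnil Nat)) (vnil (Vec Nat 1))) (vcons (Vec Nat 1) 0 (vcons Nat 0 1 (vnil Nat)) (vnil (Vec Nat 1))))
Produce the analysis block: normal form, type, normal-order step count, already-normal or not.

normal form:
  vnil (Eq (Vec (Vec Nat 1) 1) (vcons (Vec Nat 1) 0 (vcons Nat 0 1 (vnil Nat)) (vnil (Vec Nat 1))) (vcons (Vec Nat 1) 0 (vcons Nat 0 1 (vnil Nat)) (vnil (Vec Nat 1))))
inferred type:
  Vec (Eq (Vec (Vec Nat 1) 1) (vcons (Vec Nat 1) 0 (vcons Nat 0 1 (vnil Nat)) (vnil (Vec Nat 1))) (vcons (Vec Nat 1) 0 (vcons Nat 0 1 (vnil Nat)) (vnil (Vec Nat 1)))) 0
reduction steps (normal order): 0
term was already normal: yes


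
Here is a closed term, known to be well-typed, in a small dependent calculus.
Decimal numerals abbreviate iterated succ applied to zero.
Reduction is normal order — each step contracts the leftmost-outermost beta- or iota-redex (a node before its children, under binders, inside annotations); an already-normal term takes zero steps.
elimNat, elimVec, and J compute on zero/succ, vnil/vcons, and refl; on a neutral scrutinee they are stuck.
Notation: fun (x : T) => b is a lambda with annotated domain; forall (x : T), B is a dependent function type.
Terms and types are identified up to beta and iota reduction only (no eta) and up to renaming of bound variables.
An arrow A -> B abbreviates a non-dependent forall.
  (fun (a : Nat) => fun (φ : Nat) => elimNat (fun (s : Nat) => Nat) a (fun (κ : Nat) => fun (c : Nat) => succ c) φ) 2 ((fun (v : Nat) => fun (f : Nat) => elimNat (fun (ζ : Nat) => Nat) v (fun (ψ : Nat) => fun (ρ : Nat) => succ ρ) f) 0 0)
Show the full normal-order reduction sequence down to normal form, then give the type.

normal-order reduction:
  (fun (a : Nat) => fun (φ : Nat) => elimNat (fun (s : Nat) => Nat) a (fun (κ : Nat) => fun (c : Nat) => succ c) φ) 2 ((fun (v : Nat) => fun (f : Nat) => elimNat (fun (ζ : Nat) => Nat) v (fun (ψ : Nat) => fun (ρ : Nat) => succ ρ) f) 0 0)
  ~> (fun (a : Nat) => elimNat (fun (φ : Nat) => Nat) 2 (fun (s : Nat) => fun (κ : Nat) => succ κ) a) ((fun (c : Nat) => fun (v : Nat) => elimNat (fun (f : Nat) => Nat) c (fun (ζ : Nat) => fun (ψ : Nat) => succ ψ) v) 0 0)
  ~> elimNat (fun (a : Nat) => Nat) 2 (fun (φ : Nat) => fun (s : Nat) => succ s) ((fun (κ : Nat) => fun (c : Nat) => elimNat (fun (v : Nat) => Nat) κ (fun (f : Nat) => fun (ζ : Nat) => succ ζ) c) 0 0)
  ~> elimNat (fun (a : Nat) => Nat) 2 (fun (φ : Nat) => fun (s : Nat) => succ s) ((fun (κ : Nat) => elimNat (fun (c : Nat) => Nat) 0 (fun (v : Nat) => fun (f : Nat) => succ f) κ) 0)
  ~> elimNat (fun (a : Nat) => Nat) 2 (fun (φ : Nat) => fun (s : Nat) => succ s) (elimNat (fun (κ : Nat) => Nat) 0 (fun (c : Nat) => fun (v : Nat) => succ v) 0)
  ~> elimNat (fun (a : Nat) => Nat) 2 (fun (φ : Nat) => fun (s : Nat) => succ s) 0
  ~> 2
type:
  Nat


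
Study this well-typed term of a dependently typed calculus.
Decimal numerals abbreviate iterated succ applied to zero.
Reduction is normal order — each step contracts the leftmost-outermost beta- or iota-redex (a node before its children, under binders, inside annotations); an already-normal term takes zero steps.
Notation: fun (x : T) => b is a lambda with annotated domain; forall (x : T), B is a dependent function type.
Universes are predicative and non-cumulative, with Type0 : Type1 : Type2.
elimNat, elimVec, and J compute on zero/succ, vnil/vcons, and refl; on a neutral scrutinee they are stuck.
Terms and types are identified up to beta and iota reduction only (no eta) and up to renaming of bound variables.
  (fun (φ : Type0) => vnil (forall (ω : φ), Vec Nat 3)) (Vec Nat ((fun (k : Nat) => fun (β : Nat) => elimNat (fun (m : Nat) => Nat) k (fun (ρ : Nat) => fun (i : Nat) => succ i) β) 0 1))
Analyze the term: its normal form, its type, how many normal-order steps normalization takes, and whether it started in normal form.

normal form:
  vnil (forall (φ : Vec Nat 1), Vec Nat 3)
inferred type:
  Vec (forall (φ : Vec Nat 1), Vec Nat 3) 0
steps to reach normal form (normal order): 7
already normal: no
first redex: a beta-redex


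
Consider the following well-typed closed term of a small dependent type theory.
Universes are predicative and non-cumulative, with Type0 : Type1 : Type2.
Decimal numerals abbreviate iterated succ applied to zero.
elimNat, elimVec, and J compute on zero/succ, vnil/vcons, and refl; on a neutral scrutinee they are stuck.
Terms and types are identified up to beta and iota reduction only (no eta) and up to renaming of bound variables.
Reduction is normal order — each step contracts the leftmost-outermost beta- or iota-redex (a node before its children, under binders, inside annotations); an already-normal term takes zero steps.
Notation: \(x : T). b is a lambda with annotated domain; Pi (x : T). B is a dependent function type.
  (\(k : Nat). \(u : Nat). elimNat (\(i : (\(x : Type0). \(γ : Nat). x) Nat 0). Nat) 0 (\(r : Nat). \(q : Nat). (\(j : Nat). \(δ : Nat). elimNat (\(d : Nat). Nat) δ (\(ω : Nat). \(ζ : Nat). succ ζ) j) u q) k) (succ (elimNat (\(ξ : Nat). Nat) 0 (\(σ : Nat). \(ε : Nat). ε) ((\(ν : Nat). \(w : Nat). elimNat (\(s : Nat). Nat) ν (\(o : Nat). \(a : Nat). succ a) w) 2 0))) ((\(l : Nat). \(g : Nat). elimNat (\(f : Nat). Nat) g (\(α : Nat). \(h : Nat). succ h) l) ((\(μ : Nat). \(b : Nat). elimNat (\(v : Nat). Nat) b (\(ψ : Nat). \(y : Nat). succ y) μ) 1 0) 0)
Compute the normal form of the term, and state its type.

reduced normal form:
  1
type:
  Nat
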